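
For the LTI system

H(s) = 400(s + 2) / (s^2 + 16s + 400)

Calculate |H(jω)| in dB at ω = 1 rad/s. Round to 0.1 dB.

At s = jω = j1:
zero (s+2): 2 + j1 → |·| = √(2²+1²) = √5 ≈ 2.2361, ∠ = arctan(1/2) ≈ 26.57°
quadratic: (j1)² + 16·j1 + 400 = 399 + j16 → |·| ≈ 399.32, ∠ ≈ 2.30°
|H| = 400 · 2.2361 / 399.32 ≈ 2.2399
Gain = 20 log₁₀(2.2399) ≈ 7.00 dB

7.0 dB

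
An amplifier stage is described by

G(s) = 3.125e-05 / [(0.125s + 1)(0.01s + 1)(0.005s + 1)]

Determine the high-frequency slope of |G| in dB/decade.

Each pole contributes −20 dB/decade at high frequency; each zero contributes +20 dB/decade.
Net: 0 zero(s) − 3 pole(s) → -60 dB/decade.

-60 dB/decade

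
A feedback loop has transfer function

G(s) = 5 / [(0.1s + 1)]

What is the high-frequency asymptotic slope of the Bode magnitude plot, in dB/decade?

-20 dB/decade

Each pole contributes −20 dB/decade at high frequency; each zero contributes +20 dB/decade.
Net: 0 zero(s) − 1 pole(s) → -20 dB/decade.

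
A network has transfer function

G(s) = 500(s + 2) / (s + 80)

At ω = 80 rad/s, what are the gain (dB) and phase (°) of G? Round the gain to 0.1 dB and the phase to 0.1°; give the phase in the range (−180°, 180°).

At s = jω = j80:
zero (s+2): 2 + j80 → |·| = √(2²+80²) = √6404 ≈ 80.025, ∠ = arctan(80/2) ≈ 88.57°
pole (s+80): 80 + j80 → |·| = √(80²+80²) = √12800 ≈ 113.14, ∠ = arctan(80/80) ≈ 45.00°
|G| = 500 · 80.025 / 113.14 ≈ 353.65
Gain = 20 log₁₀(353.65) ≈ 50.97 dB
∠G = 88.57° − 45.00° = 43.57°

51.0 dB, 43.6°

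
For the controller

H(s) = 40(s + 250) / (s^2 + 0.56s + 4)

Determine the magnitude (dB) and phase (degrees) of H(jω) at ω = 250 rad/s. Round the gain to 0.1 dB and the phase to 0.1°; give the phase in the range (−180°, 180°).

-12.9 dB, -134.9°

At s = jω = j250:
zero (s+250): 250 + j250 → |·| = √(250²+250²) = √125000 ≈ 353.55, ∠ = arctan(250/250) ≈ 45.00°
quadratic: (j250)² + 0.56·j250 + 4 = -62496 + j140 → |·| ≈ 62496, ∠ ≈ 179.87°
|H| = 40 · 353.55 / 62496 ≈ 0.22629
Gain = 20 log₁₀(0.22629) ≈ -12.91 dB
∠H = 45.00° − 179.87° = -134.87°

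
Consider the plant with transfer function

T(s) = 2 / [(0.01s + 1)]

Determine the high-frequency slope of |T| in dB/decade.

-20 dB/decade

Each pole contributes −20 dB/decade at high frequency; each zero contributes +20 dB/decade.
Net: 0 zero(s) − 1 pole(s) → -20 dB/decade.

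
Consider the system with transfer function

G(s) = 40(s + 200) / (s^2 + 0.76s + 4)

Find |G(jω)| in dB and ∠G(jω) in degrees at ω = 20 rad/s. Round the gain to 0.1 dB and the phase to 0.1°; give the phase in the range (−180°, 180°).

26.1 dB, -172.1°

At s = jω = j20:
zero (s+200): 200 + j20 → |·| = √(200²+20²) = √40400 ≈ 201, ∠ = arctan(20/200) ≈ 5.71°
quadratic: (j20)² + 0.76·j20 + 4 = -396 + j15.2 → |·| ≈ 396.29, ∠ ≈ 177.80°
|G| = 40 · 201 / 396.29 ≈ 20.288
Gain = 20 log₁₀(20.288) ≈ 26.14 dB
∠G = 5.71° − 177.80° = -172.09°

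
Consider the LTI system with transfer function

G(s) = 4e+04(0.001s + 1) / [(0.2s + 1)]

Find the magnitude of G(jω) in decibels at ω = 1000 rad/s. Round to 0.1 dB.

49.0 dB

At ω = 1000 rad/s:
zero (1 + j1000·0.001) = 1 + j1 → |·| ≈ 1.4142, ∠ ≈ 45.00°
pole (1 + j1000·0.2) = 1 + j200 → |·| ≈ 200, ∠ ≈ 89.71°
|G| = 4e+04 · 1.4142 / (200) ≈ 282.84
Gain = 20 log₁₀(282.84) ≈ 49.03 dB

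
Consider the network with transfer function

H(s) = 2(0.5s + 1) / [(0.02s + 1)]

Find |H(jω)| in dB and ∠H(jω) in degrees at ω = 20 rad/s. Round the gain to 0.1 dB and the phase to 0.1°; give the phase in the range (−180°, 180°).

At ω = 20 rad/s:
zero (1 + j20·0.5) = 1 + j10 → |·| ≈ 10.05, ∠ ≈ 84.29°
pole (1 + j20·0.02) = 1 + j0.4 → |·| ≈ 1.077, ∠ ≈ 21.80°
|H| = 2 · 10.05 / (1.077) ≈ 18.663
Gain = 20 log₁₀(18.663) ≈ 25.42 dB
∠H = (84.29°) − (21.80°) = 62.49°

25.4 dB, 62.5°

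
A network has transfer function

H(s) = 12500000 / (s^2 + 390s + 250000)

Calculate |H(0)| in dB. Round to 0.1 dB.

H(0) = 12500000 / 250000 = 50
20 log₁₀(50) ≈ 33.98 dB

34.0 dB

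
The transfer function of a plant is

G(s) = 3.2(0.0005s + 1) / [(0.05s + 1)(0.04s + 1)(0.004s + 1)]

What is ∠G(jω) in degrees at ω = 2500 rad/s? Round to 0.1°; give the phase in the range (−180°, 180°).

At ω = 2500 rad/s:
zero (1 + j2500·0.0005) = 1 + j1.25 → |·| ≈ 1.6008, ∠ ≈ 51.34°
pole (1 + j2500·0.05) = 1 + j125 → |·| ≈ 125, ∠ ≈ 89.54°
pole (1 + j2500·0.04) = 1 + j100 → |·| ≈ 100, ∠ ≈ 89.43°
pole (1 + j2500·0.004) = 1 + j10 → |·| ≈ 10.05, ∠ ≈ 84.29°
∠G = (51.34°) − (89.54° + 89.43° + 84.29°) = -211.92° ≡ 148.08° (principal value)

148.1°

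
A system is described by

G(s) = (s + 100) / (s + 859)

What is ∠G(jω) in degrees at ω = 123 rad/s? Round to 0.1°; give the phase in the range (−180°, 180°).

42.7°

At s = jω = j123:
zero (s+100): 100 + j123 → |·| = √(100²+123²) = √25129 ≈ 158.52, ∠ = arctan(123/100) ≈ 50.89°
pole (s+859): 859 + j123 → |·| = √(859²+123²) = √753010 ≈ 867.76, ∠ = arctan(123/859) ≈ 8.15°
∠G = 50.89° − 8.15° = 42.74°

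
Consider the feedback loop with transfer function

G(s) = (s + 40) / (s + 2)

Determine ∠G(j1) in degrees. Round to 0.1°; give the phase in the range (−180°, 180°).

Substitute s = j1:
Numerator: (j1) + 40 = 40 + j1
Denominator: (j1) + 2 = 2 + j1
|N| = √(40² + 1²) ≈ 40.012, ∠N ≈ 1.43°
|D| = √(2² + 1²) ≈ 2.2361, ∠D ≈ 26.57°
∠G = 1.43° − 26.57° = -25.14°

-25.1°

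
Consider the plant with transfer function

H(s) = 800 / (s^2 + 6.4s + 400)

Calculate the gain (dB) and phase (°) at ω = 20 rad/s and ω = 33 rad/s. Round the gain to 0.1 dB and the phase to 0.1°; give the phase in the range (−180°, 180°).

ω = 20: 15.9 dB, -90.0°; ω = 33: 0.9 dB, -163.0°

At s = jω = j20:
quadratic: (j20)² + 6.4·j20 + 400 = 0 + j128 → |·| ≈ 128, ∠ ≈ 90.00°
|H| = 800 / 128 ≈ 6.25
Gain = 20 log₁₀(6.25) ≈ 15.92 dB
∠H = 0.00° − 90.00° = -90.00°

At s = jω = j33:
quadratic: (j33)² + 6.4·j33 + 400 = -689 + j211.2 → |·| ≈ 720.64, ∠ ≈ 162.96°
|H| = 800 / 720.64 ≈ 1.1101
Gain = 20 log₁₀(1.1101) ≈ 0.91 dB
∠H = 0.00° − 162.96° = -162.96°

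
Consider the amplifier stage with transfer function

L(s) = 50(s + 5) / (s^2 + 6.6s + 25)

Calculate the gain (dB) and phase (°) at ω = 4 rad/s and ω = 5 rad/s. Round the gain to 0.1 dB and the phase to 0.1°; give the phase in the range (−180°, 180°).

At s = jω = j4:
zero (s+5): 5 + j4 → |·| = √(5²+4²) = √41 ≈ 6.4031, ∠ = arctan(4/5) ≈ 38.66°
quadratic: (j4)² + 6.6·j4 + 25 = 9 + j26.4 → |·| ≈ 27.892, ∠ ≈ 71.18°
|L| = 50 · 6.4031 / 27.892 ≈ 11.478
Gain = 20 log₁₀(11.478) ≈ 21.20 dB
∠L = 38.66° − 71.18° = -32.52°

At s = jω = j5:
zero (s+5): 5 + j5 → |·| = √(5²+5²) = √50 ≈ 7.0711, ∠ = arctan(5/5) ≈ 45.00°
quadratic: (j5)² + 6.6·j5 + 25 = 0 + j33 → |·| ≈ 33, ∠ ≈ 90.00°
|L| = 50 · 7.0711 / 33 ≈ 10.714
Gain = 20 log₁₀(10.714) ≈ 20.60 dB
∠L = 45.00° − 90.00° = -45.00°

ω = 4: 21.2 dB, -32.5°; ω = 5: 20.6 dB, -45.0°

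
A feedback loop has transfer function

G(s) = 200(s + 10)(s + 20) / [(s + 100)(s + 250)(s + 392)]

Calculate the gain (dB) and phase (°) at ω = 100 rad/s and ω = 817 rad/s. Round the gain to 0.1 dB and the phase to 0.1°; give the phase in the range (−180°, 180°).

ω = 100: -17.5 dB, 81.9°; ω = 817: -13.6 dB, -42.5°

At s = jω = j100:
zero (s+10): 10 + j100 → |·| = √(10²+100²) = √10100 ≈ 100.5, ∠ = arctan(100/10) ≈ 84.29°
zero (s+20): 20 + j100 → |·| = √(20²+100²) = √10400 ≈ 101.98, ∠ = arctan(100/20) ≈ 78.69°
pole (s+100): 100 + j100 → |·| = √(100²+100²) = √20000 ≈ 141.42, ∠ = arctan(100/100) ≈ 45.00°
pole (s+250): 250 + j100 → |·| = √(250²+100²) = √72500 ≈ 269.26, ∠ = arctan(100/250) ≈ 21.80°
pole (s+392): 392 + j100 → |·| = √(392²+100²) = √163664 ≈ 404.55, ∠ = arctan(100/392) ≈ 14.31°
|G| = 200 · 10249 / 1.5405e+07 ≈ 0.13306
Gain = 20 log₁₀(0.13306) ≈ -17.52 dB
∠G = 162.98° − 81.11° = 81.87°

At s = jω = j817:
zero (s+10): 10 + j817 → |·| = √(10²+817²) = √667589 ≈ 817.06, ∠ = arctan(817/10) ≈ 89.30°
zero (s+20): 20 + j817 → |·| = √(20²+817²) = √667889 ≈ 817.24, ∠ = arctan(817/20) ≈ 88.60°
pole (s+100): 100 + j817 → |·| = √(100²+817²) = √677489 ≈ 823.1, ∠ = arctan(817/100) ≈ 83.02°
pole (s+250): 250 + j817 → |·| = √(250²+817²) = √729989 ≈ 854.39, ∠ = arctan(817/250) ≈ 72.99°
pole (s+392): 392 + j817 → |·| = √(392²+817²) = √821153 ≈ 906.17, ∠ = arctan(817/392) ≈ 64.37°
|G| = 200 · 6.6773e+05 / 6.3726e+08 ≈ 0.20956
Gain = 20 log₁₀(0.20956) ≈ -13.57 dB
∠G = 177.90° − 220.38° = -42.48°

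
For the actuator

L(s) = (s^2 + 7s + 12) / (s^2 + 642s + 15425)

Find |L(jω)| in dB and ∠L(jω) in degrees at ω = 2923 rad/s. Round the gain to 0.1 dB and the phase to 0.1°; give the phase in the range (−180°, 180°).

-0.2 dB, 12.3°

Substitute s = j2923:
Numerator: (j2923)^2 + 7(j2923) + 12 = -8543917 + j20461
Denominator: (j2923)^2 + 642(j2923) + 15425 = -8528504 + j1876566
|N| = √(8543917² + 20461²) ≈ 8.5439e+06, ∠N ≈ 179.86°
|D| = √(8528504² + 1876566²) ≈ 8.7325e+06, ∠D ≈ 167.59°
|L| = 8.5439e+06 / 8.7325e+06 ≈ 0.9784
Gain = 20 log₁₀(0.9784) ≈ -0.19 dB
∠L = 179.86° − 167.59° = 12.27°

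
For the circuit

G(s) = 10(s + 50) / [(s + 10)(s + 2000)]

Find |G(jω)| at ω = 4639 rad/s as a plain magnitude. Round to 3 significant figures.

At s = jω = j4639:
zero (s+50): 50 + j4639 → |·| = √(50²+4639²) = √21522821 ≈ 4639.3, ∠ = arctan(4639/50) ≈ 89.38°
pole (s+10): 10 + j4639 → |·| = √(10²+4639²) = √21520421 ≈ 4639, ∠ = arctan(4639/10) ≈ 89.88°
pole (s+2000): 2000 + j4639 → |·| = √(2000²+4639²) = √25520321 ≈ 5051.8, ∠ = arctan(4639/2000) ≈ 66.68°
|G| = 10 · 4639.3 / 2.3435e+07 ≈ 0.0019796

0.00198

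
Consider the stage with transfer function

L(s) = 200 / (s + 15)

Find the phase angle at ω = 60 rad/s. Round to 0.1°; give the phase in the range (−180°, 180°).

Substitute s = j60:
Numerator: 200 = 200 + j0
Denominator: (j60) + 15 = 15 + j60
|N| = √(200² + 0²) ≈ 200, ∠N ≈ 0.00°
|D| = √(15² + 60²) ≈ 61.847, ∠D ≈ 75.96°
∠L = 0.00° − 75.96° = -75.96°

-76.0°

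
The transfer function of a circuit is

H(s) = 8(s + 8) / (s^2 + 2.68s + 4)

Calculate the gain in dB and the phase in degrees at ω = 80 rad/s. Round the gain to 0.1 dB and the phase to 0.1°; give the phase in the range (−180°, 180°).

At s = jω = j80:
zero (s+8): 8 + j80 → |·| = √(8²+80²) = √6464 ≈ 80.399, ∠ = arctan(80/8) ≈ 84.29°
quadratic: (j80)² + 2.68·j80 + 4 = -6396 + j214.4 → |·| ≈ 6399.6, ∠ ≈ 178.08°
|H| = 8 · 80.399 / 6399.6 ≈ 0.10051
Gain = 20 log₁₀(0.10051) ≈ -19.96 dB
∠H = 84.29° − 178.08° = -93.79°

-20.0 dB, -93.8°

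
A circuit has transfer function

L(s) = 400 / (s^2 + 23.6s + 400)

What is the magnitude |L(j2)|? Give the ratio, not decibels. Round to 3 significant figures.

1.00

At s = jω = j2:
quadratic: (j2)² + 23.6·j2 + 400 = 396 + j47.2 → |·| ≈ 398.8, ∠ ≈ 6.80°
|L| = 400 / 398.8 ≈ 1.003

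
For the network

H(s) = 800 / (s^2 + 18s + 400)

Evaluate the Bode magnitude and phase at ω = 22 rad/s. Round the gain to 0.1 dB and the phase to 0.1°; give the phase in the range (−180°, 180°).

At s = jω = j22:
quadratic: (j22)² + 18·j22 + 400 = -84 + j396 → |·| ≈ 404.81, ∠ ≈ 101.98°
|H| = 800 / 404.81 ≈ 1.9762
Gain = 20 log₁₀(1.9762) ≈ 5.92 dB
∠H = 0.00° − 101.98° = -101.98°

5.9 dB, -102.0°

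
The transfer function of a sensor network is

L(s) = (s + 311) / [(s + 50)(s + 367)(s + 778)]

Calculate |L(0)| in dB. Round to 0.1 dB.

-93.2 dB

L(0) = 1·311 / (50·367·778) ≈ 2.1784e-05
20 log₁₀(2.1784e-05) ≈ -93.24 dB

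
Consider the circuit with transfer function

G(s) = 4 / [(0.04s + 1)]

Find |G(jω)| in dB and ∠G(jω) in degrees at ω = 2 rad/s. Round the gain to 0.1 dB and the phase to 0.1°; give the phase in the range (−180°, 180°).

12.0 dB, -4.6°

At ω = 2 rad/s:
pole (1 + j2·0.04) = 1 + j0.08 → |·| ≈ 1.0032, ∠ ≈ 4.57°
|G| = 4 · 1 / (1.0032) ≈ 3.9872
Gain = 20 log₁₀(3.9872) ≈ 12.01 dB
∠G = (0°) − (4.57°) = -4.57°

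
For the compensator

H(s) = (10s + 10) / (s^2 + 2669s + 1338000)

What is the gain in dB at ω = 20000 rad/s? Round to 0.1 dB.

Substitute s = j20000:
Numerator: 10(j20000) + 10 = 10 + j200000
Denominator: (j20000)^2 + 2669(j20000) + 1338000 = -398662000 + j53380000
|N| = √(10² + 200000²) ≈ 2e+05, ∠N ≈ 90.00°
|D| = √(398662000² + 53380000²) ≈ 4.0222e+08, ∠D ≈ 172.37°
|H| = 2e+05 / 4.0222e+08 ≈ 0.00049724
Gain = 20 log₁₀(0.00049724) ≈ -66.07 dB

-66.1 dB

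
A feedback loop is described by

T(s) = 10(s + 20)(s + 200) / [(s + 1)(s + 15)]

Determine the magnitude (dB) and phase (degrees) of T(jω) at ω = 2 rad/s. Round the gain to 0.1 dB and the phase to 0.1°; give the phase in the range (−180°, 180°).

61.5 dB, -64.7°

At s = jω = j2:
zero (s+20): 20 + j2 → |·| = √(20²+2²) = √404 ≈ 20.1, ∠ = arctan(2/20) ≈ 5.71°
zero (s+200): 200 + j2 → |·| = √(200²+2²) = √40004 ≈ 200.01, ∠ = arctan(2/200) ≈ 0.57°
pole (s+1): 1 + j2 → |·| = √(1²+2²) = √5 ≈ 2.2361, ∠ = arctan(2/1) ≈ 63.43°
pole (s+15): 15 + j2 → |·| = √(15²+2²) = √229 ≈ 15.133, ∠ = arctan(2/15) ≈ 7.59°
|T| = 10 · 4020.2 / 33.839 ≈ 1188
Gain = 20 log₁₀(1188) ≈ 61.50 dB
∠T = 6.28° − 71.02° = -64.74°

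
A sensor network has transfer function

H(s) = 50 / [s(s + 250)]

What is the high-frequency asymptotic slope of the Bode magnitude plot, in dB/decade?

Each pole contributes −20 dB/decade at high frequency; each zero contributes +20 dB/decade.
Net: 0 zero(s) − 2 pole(s) → -40 dB/decade.

-40 dB/decade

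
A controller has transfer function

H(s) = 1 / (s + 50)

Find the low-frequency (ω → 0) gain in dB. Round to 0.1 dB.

H(0) = 1 / (50) = 0.02
20 log₁₀(0.02) ≈ -33.98 dB

-34.0 dB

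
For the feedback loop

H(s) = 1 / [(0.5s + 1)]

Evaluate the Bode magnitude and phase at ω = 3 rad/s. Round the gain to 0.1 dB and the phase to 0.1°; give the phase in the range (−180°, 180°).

-5.1 dB, -56.3°

At ω = 3 rad/s:
pole (1 + j3·0.5) = 1 + j1.5 → |·| ≈ 1.8028, ∠ ≈ 56.31°
|H| = 1 · 1 / (1.8028) ≈ 0.55469
Gain = 20 log₁₀(0.55469) ≈ -5.12 dB
∠H = (0°) − (56.31°) = -56.31°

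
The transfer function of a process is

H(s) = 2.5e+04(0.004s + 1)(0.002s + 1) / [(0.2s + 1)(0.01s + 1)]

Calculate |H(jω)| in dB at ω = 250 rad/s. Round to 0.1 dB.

49.4 dB

At ω = 250 rad/s:
zero (1 + j250·0.004) = 1 + j1 → |·| ≈ 1.4142, ∠ ≈ 45.00°
zero (1 + j250·0.002) = 1 + j0.5 → |·| ≈ 1.118, ∠ ≈ 26.57°
pole (1 + j250·0.2) = 1 + j50 → |·| ≈ 50.01, ∠ ≈ 88.85°
pole (1 + j250·0.01) = 1 + j2.5 → |·| ≈ 2.6926, ∠ ≈ 68.20°
|H| = 2.5e+04 · 1.4142 · 1.118 / (50.01 · 2.6926) ≈ 293.54
Gain = 20 log₁₀(293.54) ≈ 49.35 dB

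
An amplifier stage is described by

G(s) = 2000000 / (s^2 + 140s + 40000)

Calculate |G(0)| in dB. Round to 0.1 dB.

34.0 dB

G(0) = 2000000 / 40000 = 50
20 log₁₀(50) ≈ 33.98 dB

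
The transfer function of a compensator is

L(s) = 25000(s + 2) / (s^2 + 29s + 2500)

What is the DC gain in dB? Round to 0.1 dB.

26.0 dB

L(0) = 25000·2 / 2500 = 20
20 log₁₀(20) ≈ 26.02 dB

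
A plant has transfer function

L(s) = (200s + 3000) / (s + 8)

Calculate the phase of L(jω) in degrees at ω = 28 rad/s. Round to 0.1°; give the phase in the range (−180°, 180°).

Substitute s = j28:
Numerator: 200(j28) + 3000 = 3000 + j5600
Denominator: (j28) + 8 = 8 + j28
|N| = √(3000² + 5600²) ≈ 6353, ∠N ≈ 61.82°
|D| = √(8² + 28²) ≈ 29.12, ∠D ≈ 74.05°
∠L = 61.82° − 74.05° = -12.23°

-12.2°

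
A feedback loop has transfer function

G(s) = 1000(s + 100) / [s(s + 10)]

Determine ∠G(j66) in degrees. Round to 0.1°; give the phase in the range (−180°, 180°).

At s = jω = j66:
zero (s+100): 100 + j66 → |·| = √(100²+66²) = √14356 ≈ 119.82, ∠ = arctan(66/100) ≈ 33.42°
pole (s+10): 10 + j66 → |·| = √(10²+66²) = √4456 ≈ 66.753, ∠ = arctan(66/10) ≈ 81.38°
pole at origin: |s| = 66, ∠ = 90.00° (in denominator)
∠G = 33.42° − 171.38° = -137.96°

-138.0°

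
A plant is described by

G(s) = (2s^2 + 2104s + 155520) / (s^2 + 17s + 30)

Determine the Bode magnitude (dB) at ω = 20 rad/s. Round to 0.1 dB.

Substitute s = j20:
Numerator: 2(j20)^2 + 2104(j20) + 155520 = 154720 + j42080
Denominator: (j20)^2 + 17(j20) + 30 = -370 + j340
|N| = √(154720² + 42080²) ≈ 1.6034e+05, ∠N ≈ 15.22°
|D| = √(370² + 340²) ≈ 502.49, ∠D ≈ 137.42°
|G| = 1.6034e+05 / 502.49 ≈ 319.09
Gain = 20 log₁₀(319.09) ≈ 50.08 dB

50.1 dB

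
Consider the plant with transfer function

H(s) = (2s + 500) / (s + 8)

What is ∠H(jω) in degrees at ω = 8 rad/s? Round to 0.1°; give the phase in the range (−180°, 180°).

-43.2°

Substitute s = j8:
Numerator: 2(j8) + 500 = 500 + j16
Denominator: (j8) + 8 = 8 + j8
|N| = √(500² + 16²) ≈ 500.26, ∠N ≈ 1.83°
|D| = √(8² + 8²) ≈ 11.314, ∠D ≈ 45.00°
∠H = 1.83° − 45.00° = -43.17°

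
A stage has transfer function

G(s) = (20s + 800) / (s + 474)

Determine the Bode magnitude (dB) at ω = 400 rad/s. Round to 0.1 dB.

Substitute s = j400:
Numerator: 20(j400) + 800 = 800 + j8000
Denominator: (j400) + 474 = 474 + j400
|N| = √(800² + 8000²) ≈ 8039.9, ∠N ≈ 84.29°
|D| = √(474² + 400²) ≈ 620.22, ∠D ≈ 40.16°
|G| = 8039.9 / 620.22 ≈ 12.963
Gain = 20 log₁₀(12.963) ≈ 22.25 dB

22.3 dB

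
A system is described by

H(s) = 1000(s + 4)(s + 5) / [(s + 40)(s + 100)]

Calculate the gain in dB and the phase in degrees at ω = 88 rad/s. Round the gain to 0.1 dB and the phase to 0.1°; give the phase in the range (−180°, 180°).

At s = jω = j88:
zero (s+4): 4 + j88 → |·| = √(4²+88²) = √7760 ≈ 88.091, ∠ = arctan(88/4) ≈ 87.40°
zero (s+5): 5 + j88 → |·| = √(5²+88²) = √7769 ≈ 88.142, ∠ = arctan(88/5) ≈ 86.75°
pole (s+40): 40 + j88 → |·| = √(40²+88²) = √9344 ≈ 96.664, ∠ = arctan(88/40) ≈ 65.56°
pole (s+100): 100 + j88 → |·| = √(100²+88²) = √17744 ≈ 133.21, ∠ = arctan(88/100) ≈ 41.35°
|H| = 1000 · 7764.5 / 12877 ≈ 602.97
Gain = 20 log₁₀(602.97) ≈ 55.61 dB
∠H = 174.15° − 106.91° = 67.24°

55.6 dB, 67.2°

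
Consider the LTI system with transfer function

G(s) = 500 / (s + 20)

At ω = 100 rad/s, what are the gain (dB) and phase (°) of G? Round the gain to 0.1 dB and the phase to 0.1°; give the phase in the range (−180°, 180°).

Substitute s = j100:
Numerator: 500 = 500 + j0
Denominator: (j100) + 20 = 20 + j100
|N| = √(500² + 0²) ≈ 500, ∠N ≈ 0.00°
|D| = √(20² + 100²) ≈ 101.98, ∠D ≈ 78.69°
|G| = 500 / 101.98 ≈ 4.9029
Gain = 20 log₁₀(4.9029) ≈ 13.81 dB
∠G = 0.00° − 78.69° = -78.69°

13.8 dB, -78.7°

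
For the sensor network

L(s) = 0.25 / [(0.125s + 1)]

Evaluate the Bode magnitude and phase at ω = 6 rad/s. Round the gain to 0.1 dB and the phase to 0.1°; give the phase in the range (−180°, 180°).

At ω = 6 rad/s:
pole (1 + j6·0.125) = 1 + j0.75 → |·| ≈ 1.25, ∠ ≈ 36.87°
|L| = 0.25 · 1 / (1.25) ≈ 0.2
Gain = 20 log₁₀(0.2) ≈ -13.98 dB
∠L = (0°) − (36.87°) = -36.87°

-14.0 dB, -36.9°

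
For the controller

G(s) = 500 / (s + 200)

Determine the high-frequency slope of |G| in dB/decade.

-20 dB/decade

Each pole contributes −20 dB/decade at high frequency; each zero contributes +20 dB/decade.
Net: 0 zero(s) − 1 pole(s) → -20 dB/decade.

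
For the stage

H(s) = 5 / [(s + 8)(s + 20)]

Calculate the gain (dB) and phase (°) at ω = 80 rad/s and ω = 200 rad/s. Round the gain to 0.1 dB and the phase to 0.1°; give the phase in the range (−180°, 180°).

At s = jω = j80:
pole (s+8): 8 + j80 → |·| = √(8²+80²) = √6464 ≈ 80.399, ∠ = arctan(80/8) ≈ 84.29°
pole (s+20): 20 + j80 → |·| = √(20²+80²) = √6800 ≈ 82.462, ∠ = arctan(80/20) ≈ 75.96°
|H| = 5 / 6629.9 ≈ 0.00075416
Gain = 20 log₁₀(0.00075416) ≈ -62.45 dB
∠H = 0.00° − 160.25° = -160.25°

At s = jω = j200:
pole (s+8): 8 + j200 → |·| = √(8²+200²) = √40064 ≈ 200.16, ∠ = arctan(200/8) ≈ 87.71°
pole (s+20): 20 + j200 → |·| = √(20²+200²) = √40400 ≈ 201, ∠ = arctan(200/20) ≈ 84.29°
|H| = 5 / 40232 ≈ 0.00012428
Gain = 20 log₁₀(0.00012428) ≈ -78.11 dB
∠H = 0.00° − 172.00° = -172.00°

ω = 80: -62.5 dB, -160.3°; ω = 200: -78.1 dB, -172.0°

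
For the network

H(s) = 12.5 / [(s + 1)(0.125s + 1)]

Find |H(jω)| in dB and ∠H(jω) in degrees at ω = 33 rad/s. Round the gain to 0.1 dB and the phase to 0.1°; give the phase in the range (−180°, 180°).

-21.0 dB, -164.6°

At ω = 33 rad/s:
pole (1 + j33·1) = 1 + j33 → |·| ≈ 33.015, ∠ ≈ 88.26°
pole (1 + j33·0.125) = 1 + j4.125 → |·| ≈ 4.2445, ∠ ≈ 76.37°
|H| = 12.5 · 1 / (33.015 · 4.2445) ≈ 0.089202
Gain = 20 log₁₀(0.089202) ≈ -20.99 dB
∠H = (0°) − (88.26° + 76.37°) = -164.63°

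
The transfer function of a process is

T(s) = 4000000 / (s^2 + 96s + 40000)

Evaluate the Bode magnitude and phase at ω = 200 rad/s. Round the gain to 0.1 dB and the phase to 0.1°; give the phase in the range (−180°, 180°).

46.4 dB, -90.0°

At s = jω = j200:
quadratic: (j200)² + 96·j200 + 40000 = 0 + j19200 → |·| ≈ 19200, ∠ ≈ 90.00°
|T| = 4000000 / 19200 ≈ 208.33
Gain = 20 log₁₀(208.33) ≈ 46.38 dB
∠T = 0.00° − 90.00° = -90.00°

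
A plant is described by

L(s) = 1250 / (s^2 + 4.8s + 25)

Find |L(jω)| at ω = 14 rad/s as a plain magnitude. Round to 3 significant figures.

6.80

At s = jω = j14:
quadratic: (j14)² + 4.8·j14 + 25 = -171 + j67.2 → |·| ≈ 183.73, ∠ ≈ 158.55°
|L| = 1250 / 183.73 ≈ 6.8035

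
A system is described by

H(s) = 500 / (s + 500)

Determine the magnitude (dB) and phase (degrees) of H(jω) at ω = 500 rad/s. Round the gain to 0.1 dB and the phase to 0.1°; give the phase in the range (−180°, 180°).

Substitute s = j500:
Numerator: 500 = 500 + j0
Denominator: (j500) + 500 = 500 + j500
|N| = √(500² + 0²) ≈ 500, ∠N ≈ 0.00°
|D| = √(500² + 500²) ≈ 707.11, ∠D ≈ 45.00°
|H| = 500 / 707.11 ≈ 0.7071
Gain = 20 log₁₀(0.7071) ≈ -3.01 dB
∠H = 0.00° − 45.00° = -45.00°

-3.0 dB, -45.0°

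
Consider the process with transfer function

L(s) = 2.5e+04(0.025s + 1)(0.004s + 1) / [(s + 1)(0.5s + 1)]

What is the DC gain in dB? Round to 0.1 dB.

L(0) = 2.5e+04 · 1 / 1 = 25000
20 log₁₀(25000) ≈ 87.96 dB

88.0 dB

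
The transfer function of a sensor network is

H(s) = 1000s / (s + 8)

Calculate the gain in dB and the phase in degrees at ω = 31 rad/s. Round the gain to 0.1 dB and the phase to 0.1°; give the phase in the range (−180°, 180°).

At s = jω = j31:
zero at origin: s = j31 → |·| = 31, ∠ = 90.00°
pole (s+8): 8 + j31 → |·| = √(8²+31²) = √1025 ≈ 32.016, ∠ = arctan(31/8) ≈ 75.53°
|H| = 1000 · 31 / 32.016 ≈ 968.27
Gain = 20 log₁₀(968.27) ≈ 59.72 dB
∠H = 90.00° − 75.53° = 14.47°

59.7 dB, 14.5°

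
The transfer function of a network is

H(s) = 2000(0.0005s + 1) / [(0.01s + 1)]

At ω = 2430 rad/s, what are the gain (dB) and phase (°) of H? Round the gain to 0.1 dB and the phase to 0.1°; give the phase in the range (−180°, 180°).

At ω = 2430 rad/s:
zero (1 + j2430·0.0005) = 1 + j1.215 → |·| ≈ 1.5736, ∠ ≈ 50.54°
pole (1 + j2430·0.01) = 1 + j24.3 → |·| ≈ 24.321, ∠ ≈ 87.64°
|H| = 2000 · 1.5736 / (24.321) ≈ 129.4
Gain = 20 log₁₀(129.4) ≈ 42.24 dB
∠H = (50.54°) − (87.64°) = -37.10°

42.2 dB, -37.1°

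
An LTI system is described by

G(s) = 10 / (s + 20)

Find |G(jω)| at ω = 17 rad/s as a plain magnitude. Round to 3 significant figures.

0.381

Substitute s = j17:
Numerator: 10 = 10 + j0
Denominator: (j17) + 20 = 20 + j17
|N| = √(10² + 0²) ≈ 10, ∠N ≈ 0.00°
|D| = √(20² + 17²) ≈ 26.249, ∠D ≈ 40.36°
|G| = 10 / 26.249 ≈ 0.38097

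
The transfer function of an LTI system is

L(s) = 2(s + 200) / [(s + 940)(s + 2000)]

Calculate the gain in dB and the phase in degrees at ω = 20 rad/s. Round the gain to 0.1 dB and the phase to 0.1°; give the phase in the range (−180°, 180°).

At s = jω = j20:
zero (s+200): 200 + j20 → |·| = √(200²+20²) = √40400 ≈ 201, ∠ = arctan(20/200) ≈ 5.71°
pole (s+940): 940 + j20 → |·| = √(940²+20²) = √884000 ≈ 940.21, ∠ = arctan(20/940) ≈ 1.22°
pole (s+2000): 2000 + j20 → |·| = √(2000²+20²) = √4000400 ≈ 2000.1, ∠ = arctan(20/2000) ≈ 0.57°
|L| = 2 · 201 / 1.8805e+06 ≈ 0.00021377
Gain = 20 log₁₀(0.00021377) ≈ -73.40 dB
∠L = 5.71° − 1.79° = 3.92°

-73.4 dB, 3.9°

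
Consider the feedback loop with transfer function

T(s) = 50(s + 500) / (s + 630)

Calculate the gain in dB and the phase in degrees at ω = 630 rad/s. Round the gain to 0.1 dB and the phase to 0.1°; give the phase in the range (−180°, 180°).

At s = jω = j630:
zero (s+500): 500 + j630 → |·| = √(500²+630²) = √646900 ≈ 804.3, ∠ = arctan(630/500) ≈ 51.56°
pole (s+630): 630 + j630 → |·| = √(630²+630²) = √793800 ≈ 890.95, ∠ = arctan(630/630) ≈ 45.00°
|T| = 50 · 804.3 / 890.95 ≈ 45.137
Gain = 20 log₁₀(45.137) ≈ 33.09 dB
∠T = 51.56° − 45.00° = 6.56°

33.1 dB, 6.6°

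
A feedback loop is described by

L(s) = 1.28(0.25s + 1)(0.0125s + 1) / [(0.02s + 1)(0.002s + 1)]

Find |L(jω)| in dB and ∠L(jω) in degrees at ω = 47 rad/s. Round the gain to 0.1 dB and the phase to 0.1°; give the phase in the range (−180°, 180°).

At ω = 47 rad/s:
zero (1 + j47·0.25) = 1 + j11.75 → |·| ≈ 11.792, ∠ ≈ 85.14°
zero (1 + j47·0.0125) = 1 + j0.5875 → |·| ≈ 1.1598, ∠ ≈ 30.43°
pole (1 + j47·0.02) = 1 + j0.94 → |·| ≈ 1.3724, ∠ ≈ 43.23°
pole (1 + j47·0.002) = 1 + j0.094 → |·| ≈ 1.0044, ∠ ≈ 5.37°
|L| = 1.28 · 11.792 · 1.1598 / (1.3724 · 1.0044) ≈ 12.7
Gain = 20 log₁₀(12.7) ≈ 22.08 dB
∠L = (85.14° + 30.43°) − (43.23° + 5.37°) = 66.97°

22.1 dB, 67.0°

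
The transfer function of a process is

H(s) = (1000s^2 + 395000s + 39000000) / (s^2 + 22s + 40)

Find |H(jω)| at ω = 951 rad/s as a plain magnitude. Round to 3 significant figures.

Substitute s = j951:
Numerator: 1000(j951)^2 + 395000(j951) + 39000000 = -865401000 + j375645000
Denominator: (j951)^2 + 22(j951) + 40 = -904361 + j20922
|N| = √(865401000² + 375645000²) ≈ 9.4341e+08, ∠N ≈ 156.54°
|D| = √(904361² + 20922²) ≈ 9.046e+05, ∠D ≈ 178.67°
|H| = 9.4341e+08 / 9.046e+05 ≈ 1042.9

1.04e+03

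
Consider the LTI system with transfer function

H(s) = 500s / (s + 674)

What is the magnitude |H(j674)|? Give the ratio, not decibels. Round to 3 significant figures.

At s = jω = j674:
zero at origin: s = j674 → |·| = 674, ∠ = 90.00°
pole (s+674): 674 + j674 → |·| = √(674²+674²) = √908552 ≈ 953.18, ∠ = arctan(674/674) ≈ 45.00°
|H| = 500 · 674 / 953.18 ≈ 353.55

354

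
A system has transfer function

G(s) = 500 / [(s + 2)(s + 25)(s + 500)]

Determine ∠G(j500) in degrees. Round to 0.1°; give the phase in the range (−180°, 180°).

138.1°

At s = jω = j500:
pole (s+2): 2 + j500 → |·| = √(2²+500²) = √250004 ≈ 500, ∠ = arctan(500/2) ≈ 89.77°
pole (s+25): 25 + j500 → |·| = √(25²+500²) = √250625 ≈ 500.62, ∠ = arctan(500/25) ≈ 87.14°
pole (s+500): 500 + j500 → |·| = √(500²+500²) = √500000 ≈ 707.11, ∠ = arctan(500/500) ≈ 45.00°
∠G = 0.00° − 221.91° = -221.91° ≡ 138.09° (principal value)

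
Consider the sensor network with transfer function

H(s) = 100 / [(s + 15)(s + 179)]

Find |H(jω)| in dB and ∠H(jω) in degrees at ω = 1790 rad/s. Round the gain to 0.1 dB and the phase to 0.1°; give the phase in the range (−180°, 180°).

-90.2 dB, -173.8°

At s = jω = j1790:
pole (s+15): 15 + j1790 → |·| = √(15²+1790²) = √3204325 ≈ 1790.1, ∠ = arctan(1790/15) ≈ 89.52°
pole (s+179): 179 + j1790 → |·| = √(179²+1790²) = √3236141 ≈ 1798.9, ∠ = arctan(1790/179) ≈ 84.29°
|H| = 100 / 3.2202e+06 ≈ 3.1054e-05
Gain = 20 log₁₀(3.1054e-05) ≈ -90.16 dB
∠H = 0.00° − 173.81° = -173.81°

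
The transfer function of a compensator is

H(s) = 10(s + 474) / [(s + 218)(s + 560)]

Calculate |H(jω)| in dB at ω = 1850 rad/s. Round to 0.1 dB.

At s = jω = j1850:
zero (s+474): 474 + j1850 → |·| = √(474²+1850²) = √3647176 ≈ 1909.8, ∠ = arctan(1850/474) ≈ 75.63°
pole (s+218): 218 + j1850 → |·| = √(218²+1850²) = √3470024 ≈ 1862.8, ∠ = arctan(1850/218) ≈ 83.28°
pole (s+560): 560 + j1850 → |·| = √(560²+1850²) = √3736100 ≈ 1932.9, ∠ = arctan(1850/560) ≈ 73.16°
|H| = 10 · 1909.8 / 3.6006e+06 ≈ 0.0053041
Gain = 20 log₁₀(0.0053041) ≈ -45.51 dB

-45.5 dB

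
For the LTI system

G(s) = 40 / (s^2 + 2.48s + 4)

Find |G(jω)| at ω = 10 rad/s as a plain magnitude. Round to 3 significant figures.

0.403

At s = jω = j10:
quadratic: (j10)² + 2.48·j10 + 4 = -96 + j24.8 → |·| ≈ 99.152, ∠ ≈ 165.52°
|G| = 40 / 99.152 ≈ 0.40342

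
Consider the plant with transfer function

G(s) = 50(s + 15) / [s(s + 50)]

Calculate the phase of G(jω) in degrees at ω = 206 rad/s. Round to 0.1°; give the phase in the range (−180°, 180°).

At s = jω = j206:
zero (s+15): 15 + j206 → |·| = √(15²+206²) = √42661 ≈ 206.55, ∠ = arctan(206/15) ≈ 85.84°
pole (s+50): 50 + j206 → |·| = √(50²+206²) = √44936 ≈ 211.98, ∠ = arctan(206/50) ≈ 76.36°
pole at origin: |s| = 206, ∠ = 90.00° (in denominator)
∠G = 85.84° − 166.36° = -80.52°

-80.5°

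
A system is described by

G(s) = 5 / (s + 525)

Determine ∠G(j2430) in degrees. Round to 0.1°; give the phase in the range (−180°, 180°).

Substitute s = j2430:
Numerator: 5 = 5 + j0
Denominator: (j2430) + 525 = 525 + j2430
|N| = √(5² + 0²) ≈ 5, ∠N ≈ 0.00°
|D| = √(525² + 2430²) ≈ 2486.1, ∠D ≈ 77.81°
∠G = 0.00° − 77.81° = -77.81°

-77.8°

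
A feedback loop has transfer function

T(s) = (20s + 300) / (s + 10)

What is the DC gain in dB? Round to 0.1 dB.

T(0) = 300 / 10 = 30
20 log₁₀(30) ≈ 29.54 dB

29.5 dB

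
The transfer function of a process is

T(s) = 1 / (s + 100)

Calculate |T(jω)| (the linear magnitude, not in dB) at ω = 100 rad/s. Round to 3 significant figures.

0.00707

At s = jω = j100:
pole (s+100): 100 + j100 → |·| = √(100²+100²) = √20000 ≈ 141.42, ∠ = arctan(100/100) ≈ 45.00°
|T| = 1 / 141.42 ≈ 0.0070711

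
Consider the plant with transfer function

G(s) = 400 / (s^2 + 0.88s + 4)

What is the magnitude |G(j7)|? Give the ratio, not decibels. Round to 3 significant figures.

At s = jω = j7:
quadratic: (j7)² + 0.88·j7 + 4 = -45 + j6.16 → |·| ≈ 45.42, ∠ ≈ 172.21°
|G| = 400 / 45.42 ≈ 8.8067

8.81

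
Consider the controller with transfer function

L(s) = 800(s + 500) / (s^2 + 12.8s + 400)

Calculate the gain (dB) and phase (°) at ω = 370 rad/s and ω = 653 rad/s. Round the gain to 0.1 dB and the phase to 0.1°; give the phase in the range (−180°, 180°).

ω = 370: 11.2 dB, -141.5°; ω = 653: 3.8 dB, -126.3°

At s = jω = j370:
zero (s+500): 500 + j370 → |·| = √(500²+370²) = √386900 ≈ 622.01, ∠ = arctan(370/500) ≈ 36.50°
quadratic: (j370)² + 12.8·j370 + 400 = -136500 + j4736 → |·| ≈ 1.3658e+05, ∠ ≈ 178.01°
|L| = 800 · 622.01 / 1.3658e+05 ≈ 3.6433
Gain = 20 log₁₀(3.6433) ≈ 11.23 dB
∠L = 36.50° − 178.01° = -141.51°

At s = jω = j653:
zero (s+500): 500 + j653 → |·| = √(500²+653²) = √676409 ≈ 822.44, ∠ = arctan(653/500) ≈ 52.56°
quadratic: (j653)² + 12.8·j653 + 400 = -426009 + j8358.4 → |·| ≈ 4.2609e+05, ∠ ≈ 178.88°
|L| = 800 · 822.44 / 4.2609e+05 ≈ 1.5442
Gain = 20 log₁₀(1.5442) ≈ 3.77 dB
∠L = 52.56° − 178.88° = -126.32°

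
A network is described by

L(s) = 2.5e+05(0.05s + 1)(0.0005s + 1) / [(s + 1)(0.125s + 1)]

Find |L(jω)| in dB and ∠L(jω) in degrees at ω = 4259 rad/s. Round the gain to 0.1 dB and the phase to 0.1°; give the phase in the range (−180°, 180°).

At ω = 4259 rad/s:
zero (1 + j4259·0.05) = 1 + j212.95 → |·| ≈ 212.95, ∠ ≈ 89.73°
zero (1 + j4259·0.0005) = 1 + j2.1295 → |·| ≈ 2.3526, ∠ ≈ 64.85°
pole (1 + j4259·1) = 1 + j4259 → |·| ≈ 4259, ∠ ≈ 89.99°
pole (1 + j4259·0.125) = 1 + j532.375 → |·| ≈ 532.38, ∠ ≈ 89.89°
|L| = 2.5e+05 · 212.95 · 2.3526 / (4259 · 532.38) ≈ 55.238
Gain = 20 log₁₀(55.238) ≈ 34.84 dB
∠L = (89.73° + 64.85°) − (89.99° + 89.89°) = -25.30°

34.8 dB, -25.3°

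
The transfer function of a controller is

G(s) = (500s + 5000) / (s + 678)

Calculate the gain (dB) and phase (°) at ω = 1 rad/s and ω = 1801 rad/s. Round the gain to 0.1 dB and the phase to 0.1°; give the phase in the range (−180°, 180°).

Substitute s = j1:
Numerator: 500(j1) + 5000 = 5000 + j500
Denominator: (j1) + 678 = 678 + j1
|N| = √(5000² + 500²) ≈ 5024.9, ∠N ≈ 5.71°
|D| = √(678² + 1²) ≈ 678, ∠D ≈ 0.08°
|G| = 5024.9 / 678 ≈ 7.4114
Gain = 20 log₁₀(7.4114) ≈ 17.40 dB
∠G = 5.71° − 0.08° = 5.63°

Substitute s = j1801:
Numerator: 500(j1801) + 5000 = 5000 + j900500
Denominator: (j1801) + 678 = 678 + j1801
|N| = √(5000² + 900500²) ≈ 9.0051e+05, ∠N ≈ 89.68°
|D| = √(678² + 1801²) ≈ 1924.4, ∠D ≈ 69.37°
|G| = 9.0051e+05 / 1924.4 ≈ 467.94
Gain = 20 log₁₀(467.94) ≈ 53.40 dB
∠G = 89.68° − 69.37° = 20.31°

ω = 1: 17.4 dB, 5.6°; ω = 1801: 53.4 dB, 20.3°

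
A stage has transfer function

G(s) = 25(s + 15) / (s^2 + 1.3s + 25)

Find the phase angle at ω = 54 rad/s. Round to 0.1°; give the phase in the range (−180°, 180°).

-104.1°

At s = jω = j54:
zero (s+15): 15 + j54 → |·| = √(15²+54²) = √3141 ≈ 56.045, ∠ = arctan(54/15) ≈ 74.48°
quadratic: (j54)² + 1.3·j54 + 25 = -2891 + j70.2 → |·| ≈ 2891.9, ∠ ≈ 178.61°
∠G = 74.48° − 178.61° = -104.13°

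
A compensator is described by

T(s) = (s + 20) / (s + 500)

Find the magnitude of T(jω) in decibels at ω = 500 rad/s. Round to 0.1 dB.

-3.0 dB

Substitute s = j500:
Numerator: (j500) + 20 = 20 + j500
Denominator: (j500) + 500 = 500 + j500
|N| = √(20² + 500²) ≈ 500.4, ∠N ≈ 87.71°
|D| = √(500² + 500²) ≈ 707.11, ∠D ≈ 45.00°
|T| = 500.4 / 707.11 ≈ 0.70767
Gain = 20 log₁₀(0.70767) ≈ -3.00 dB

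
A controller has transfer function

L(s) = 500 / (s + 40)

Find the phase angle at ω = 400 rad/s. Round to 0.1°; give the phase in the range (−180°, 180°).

At s = jω = j400:
pole (s+40): 40 + j400 → |·| = √(40²+400²) = √161600 ≈ 402, ∠ = arctan(400/40) ≈ 84.29°
∠L = 0.00° − 84.29° = -84.29°

-84.3°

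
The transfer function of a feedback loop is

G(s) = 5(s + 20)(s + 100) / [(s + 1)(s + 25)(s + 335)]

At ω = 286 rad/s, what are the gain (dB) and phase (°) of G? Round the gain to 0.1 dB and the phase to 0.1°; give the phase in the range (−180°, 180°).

-38.4 dB, -58.6°

At s = jω = j286:
zero (s+20): 20 + j286 → |·| = √(20²+286²) = √82196 ≈ 286.7, ∠ = arctan(286/20) ≈ 86.00°
zero (s+100): 100 + j286 → |·| = √(100²+286²) = √91796 ≈ 302.98, ∠ = arctan(286/100) ≈ 70.73°
pole (s+1): 1 + j286 → |·| = √(1²+286²) = √81797 ≈ 286, ∠ = arctan(286/1) ≈ 89.80°
pole (s+25): 25 + j286 → |·| = √(25²+286²) = √82421 ≈ 287.09, ∠ = arctan(286/25) ≈ 85.00°
pole (s+335): 335 + j286 → |·| = √(335²+286²) = √194021 ≈ 440.48, ∠ = arctan(286/335) ≈ 40.49°
|G| = 5 · 86864 / 3.6167e+07 ≈ 0.012009
Gain = 20 log₁₀(0.012009) ≈ -38.41 dB
∠G = 156.73° − 215.29° = -58.56°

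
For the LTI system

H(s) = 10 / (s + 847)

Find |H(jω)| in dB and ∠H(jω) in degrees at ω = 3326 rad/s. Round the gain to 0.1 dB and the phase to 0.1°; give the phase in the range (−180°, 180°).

At s = jω = j3326:
pole (s+847): 847 + j3326 → |·| = √(847²+3326²) = √11779685 ≈ 3432.2, ∠ = arctan(3326/847) ≈ 75.71°
|H| = 10 / 3432.2 ≈ 0.0029136
Gain = 20 log₁₀(0.0029136) ≈ -50.71 dB
∠H = 0.00° − 75.71° = -75.71°

-50.7 dB, -75.7°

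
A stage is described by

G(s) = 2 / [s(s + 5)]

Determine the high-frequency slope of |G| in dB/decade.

Each pole contributes −20 dB/decade at high frequency; each zero contributes +20 dB/decade.
Net: 0 zero(s) − 2 pole(s) → -40 dB/decade.

-40 dB/decade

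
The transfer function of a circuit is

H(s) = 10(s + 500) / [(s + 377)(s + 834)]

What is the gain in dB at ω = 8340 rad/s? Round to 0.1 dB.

-58.5 dB

At s = jω = j8340:
zero (s+500): 500 + j8340 → |·| = √(500²+8340²) = √69805600 ≈ 8355, ∠ = arctan(8340/500) ≈ 86.57°
pole (s+377): 377 + j8340 → |·| = √(377²+8340²) = √69697729 ≈ 8348.5, ∠ = arctan(8340/377) ≈ 87.41°
pole (s+834): 834 + j8340 → |·| = √(834²+8340²) = √70251156 ≈ 8381.6, ∠ = arctan(8340/834) ≈ 84.29°
|H| = 10 · 8355 / 6.9974e+07 ≈ 0.001194
Gain = 20 log₁₀(0.001194) ≈ -58.46 dB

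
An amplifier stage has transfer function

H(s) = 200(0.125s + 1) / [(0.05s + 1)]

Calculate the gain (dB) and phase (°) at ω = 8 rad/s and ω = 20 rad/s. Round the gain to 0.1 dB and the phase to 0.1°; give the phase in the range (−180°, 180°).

At ω = 8 rad/s:
zero (1 + j8·0.125) = 1 + j1 → |·| ≈ 1.4142, ∠ ≈ 45.00°
pole (1 + j8·0.05) = 1 + j0.4 → |·| ≈ 1.077, ∠ ≈ 21.80°
|H| = 200 · 1.4142 / (1.077) ≈ 262.62
Gain = 20 log₁₀(262.62) ≈ 48.39 dB
∠H = (45.00°) − (21.80°) = 23.20°

At ω = 20 rad/s:
zero (1 + j20·0.125) = 1 + j2.5 → |·| ≈ 2.6926, ∠ ≈ 68.20°
pole (1 + j20·0.05) = 1 + j1 → |·| ≈ 1.4142, ∠ ≈ 45.00°
|H| = 200 · 2.6926 / (1.4142) ≈ 380.79
Gain = 20 log₁₀(380.79) ≈ 51.61 dB
∠H = (68.20°) − (45.00°) = 23.20°

ω = 8: 48.4 dB, 23.2°; ω = 20: 51.6 dB, 23.2°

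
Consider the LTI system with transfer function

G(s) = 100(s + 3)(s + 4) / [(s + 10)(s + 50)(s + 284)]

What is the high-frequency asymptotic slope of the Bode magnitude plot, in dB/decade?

-20 dB/decade

Each pole contributes −20 dB/decade at high frequency; each zero contributes +20 dB/decade.
Net: 2 zero(s) − 3 pole(s) → -20 dB/decade.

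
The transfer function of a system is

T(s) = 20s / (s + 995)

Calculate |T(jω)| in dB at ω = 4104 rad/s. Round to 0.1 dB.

At s = jω = j4104:
zero at origin: s = j4104 → |·| = 4104, ∠ = 90.00°
pole (s+995): 995 + j4104 → |·| = √(995²+4104²) = √17832841 ≈ 4222.9, ∠ = arctan(4104/995) ≈ 76.37°
|T| = 20 · 4104 / 4222.9 ≈ 19.437
Gain = 20 log₁₀(19.437) ≈ 25.77 dB

25.8 dB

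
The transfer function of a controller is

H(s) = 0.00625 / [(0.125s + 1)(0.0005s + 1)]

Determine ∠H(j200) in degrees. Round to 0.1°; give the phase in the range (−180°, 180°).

At ω = 200 rad/s:
pole (1 + j200·0.125) = 1 + j25 → |·| ≈ 25.02, ∠ ≈ 87.71°
pole (1 + j200·0.0005) = 1 + j0.1 → |·| ≈ 1.005, ∠ ≈ 5.71°
∠H = (0°) − (87.71° + 5.71°) = -93.42°

-93.4°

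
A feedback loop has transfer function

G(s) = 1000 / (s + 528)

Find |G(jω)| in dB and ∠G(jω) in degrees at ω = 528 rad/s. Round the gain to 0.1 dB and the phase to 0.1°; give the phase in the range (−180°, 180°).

2.5 dB, -45.0°

At s = jω = j528:
pole (s+528): 528 + j528 → |·| = √(528²+528²) = √557568 ≈ 746.7, ∠ = arctan(528/528) ≈ 45.00°
|G| = 1000 / 746.7 ≈ 1.3392
Gain = 20 log₁₀(1.3392) ≈ 2.54 dB
∠G = 0.00° − 45.00° = -45.00°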